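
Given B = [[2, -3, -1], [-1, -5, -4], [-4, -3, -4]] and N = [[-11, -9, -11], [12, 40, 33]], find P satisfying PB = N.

Right-multiplying both sides by B⁻¹ gives P = NB⁻¹.
det B = -3, so B⁻¹ = [[-8/3, 3, -7/3], [-4, 4, -3], [17/3, -6, 13/3]].
P = NB⁻¹ = [[-11, -9, -11], [12, 40, 33]] · [[-8/3, 3, -7/3], [-4, 4, -3], [17/3, -6, 13/3]] = [[3, -3, 5], [-5, -2, -5]].

P = [[3, -3, 5], [-5, -2, -5]]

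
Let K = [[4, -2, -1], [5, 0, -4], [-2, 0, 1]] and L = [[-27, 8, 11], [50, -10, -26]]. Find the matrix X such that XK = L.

X = [[-4, -1, 3], [5, 4, -5]]

K is on the right of X, so right-multiply by K⁻¹: X = LK⁻¹.
det K = -6, so K⁻¹ = [[0, -1/3, -4/3], [-1/2, -1/3, -11/6], [0, -2/3, -5/3]].
X = LK⁻¹ = [[-27, 8, 11], [50, -10, -26]] · [[0, -1/3, -4/3], [-1/2, -1/3, -11/6], [0, -2/3, -5/3]] = [[-4, -1, 3], [5, 4, -5]].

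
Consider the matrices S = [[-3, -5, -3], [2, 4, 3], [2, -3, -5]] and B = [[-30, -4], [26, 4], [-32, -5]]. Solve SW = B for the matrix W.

W = [[-2, 1], [6, -1], [2, 2]]

Since S multiplies W on the left, W = S⁻¹B.
S has determinant -5; S⁻¹ = [[11/5, 16/5, 3/5], [-16/5, -21/5, -3/5], [14/5, 19/5, 2/5]].
W = S⁻¹B = [[11/5, 16/5, 3/5], [-16/5, -21/5, -3/5], [14/5, 19/5, 2/5]] · [[-30, -4], [26, 4], [-32, -5]] = [[-2, 1], [6, -1], [2, 2]].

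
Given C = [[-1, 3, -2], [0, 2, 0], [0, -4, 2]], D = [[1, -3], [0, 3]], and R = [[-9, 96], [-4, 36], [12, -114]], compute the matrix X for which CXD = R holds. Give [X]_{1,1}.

Isolating X: multiply by C⁻¹ from the left and D⁻¹ from the right, so X = C⁻¹RD⁻¹.
det C = -4, so C⁻¹ = [[-1, -1/2, -1], [0, 1/2, 0], [0, 1, 1/2]].
D has determinant 3; D⁻¹ = [[1, 1], [0, 1/3]].
C⁻¹R = [[-1, 0], [-2, 18], [2, -21]].
X = (C⁻¹R)D⁻¹ = [[-1, -1], [-2, 4], [2, -5]].

-1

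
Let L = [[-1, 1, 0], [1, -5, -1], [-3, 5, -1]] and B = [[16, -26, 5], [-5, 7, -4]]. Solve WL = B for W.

W = [[-1, 0, -5], [-3, 1, 3]]

L is on the right of W, so right-multiply by L⁻¹: W = BL⁻¹.
det L = -6; the adjugate gives L⁻¹ = [[-5/3, -1/6, 1/6], [-2/3, -1/6, 1/6], [5/3, -1/3, -2/3]].
W = BL⁻¹ = [[16, -26, 5], [-5, 7, -4]] · [[-5/3, -1/6, 1/6], [-2/3, -1/6, 1/6], [5/3, -1/3, -2/3]] = [[-1, 0, -5], [-3, 1, 3]].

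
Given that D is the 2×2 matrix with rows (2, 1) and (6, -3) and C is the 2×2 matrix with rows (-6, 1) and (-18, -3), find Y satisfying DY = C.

D is on the left of Y, so left-multiply by D⁻¹: Y = D⁻¹C.
D has determinant -12; D⁻¹ = [[1/4, 1/12], [1/2, -1/6]].
Y = D⁻¹C = [[1/4, 1/12], [1/2, -1/6]] · [[-6, 1], [-18, -3]] = [[-3, 0], [0, 1]].

Y = [[-3, 0], [0, 1]]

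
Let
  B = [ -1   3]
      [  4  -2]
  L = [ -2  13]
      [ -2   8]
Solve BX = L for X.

X = [[-1, 5], [-1, 6]]

B is on the left of X, so left-multiply by B⁻¹: X = B⁻¹L.
B has determinant -10; B⁻¹ = [[1/5, 3/10], [2/5, 1/10]].
X = B⁻¹L = [[1/5, 3/10], [2/5, 1/10]] · [[-2, 13], [-2, 8]] = [[-1, 5], [-1, 6]].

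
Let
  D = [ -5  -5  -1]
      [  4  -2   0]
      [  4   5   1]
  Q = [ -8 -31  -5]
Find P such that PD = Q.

P = [[0, 3, -5]]

Right-multiplying both sides by D⁻¹ gives P = QD⁻¹.
det D = 2; the adjugate gives D⁻¹ = [[-1, 0, -1], [-2, -1/2, -2], [14, 5/2, 15]].
P = QD⁻¹ = [[-8, -31, -5]] · [[-1, 0, -1], [-2, -1/2, -2], [14, 5/2, 15]] = [[0, 3, -5]].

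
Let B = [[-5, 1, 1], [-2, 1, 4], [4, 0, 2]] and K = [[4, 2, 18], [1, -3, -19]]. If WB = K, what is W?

Right-multiplying both sides by B⁻¹ gives W = KB⁻¹.
det B = 6, so B⁻¹ = [[1/3, -1/3, 1/2], [10/3, -7/3, 3], [-2/3, 2/3, -1/2]].
W = KB⁻¹ = [[4, 2, 18], [1, -3, -19]] · [[1/3, -1/3, 1/2], [10/3, -7/3, 3], [-2/3, 2/3, -1/2]] = [[-4, 6, -1], [3, -6, 1]].

W = [[-4, 6, -1], [3, -6, 1]]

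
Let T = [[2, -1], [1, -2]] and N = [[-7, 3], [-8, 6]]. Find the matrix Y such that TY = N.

Left-multiplying both sides by T⁻¹ gives Y = T⁻¹N.
det T = -3, so T⁻¹ = [[2/3, -1/3], [1/3, -2/3]].
Y = T⁻¹N = [[2/3, -1/3], [1/3, -2/3]] · [[-7, 3], [-8, 6]] = [[-2, 0], [3, -3]].

Y = [[-2, 0], [3, -3]]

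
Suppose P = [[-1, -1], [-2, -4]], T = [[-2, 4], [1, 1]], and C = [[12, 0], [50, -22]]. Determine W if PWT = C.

W = P⁻¹CT⁻¹ (apply P⁻¹ on the left and T⁻¹ on the right).
P has determinant 2; P⁻¹ = [[-2, 1/2], [1, -1/2]].
det T = -6, so T⁻¹ = [[-1/6, 2/3], [1/6, 1/3]].
P⁻¹C = [[1, -11], [-13, 11]].
W = (P⁻¹C)T⁻¹ = [[-2, -3], [4, -5]].

W = [[-2, -3], [4, -5]]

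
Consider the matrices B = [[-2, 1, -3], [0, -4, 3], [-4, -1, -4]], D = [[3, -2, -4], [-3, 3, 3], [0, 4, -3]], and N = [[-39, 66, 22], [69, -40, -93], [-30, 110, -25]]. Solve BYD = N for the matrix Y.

Left-multiply by B⁻¹ and right-multiply by D⁻¹: Y = B⁻¹ND⁻¹.
det B = -2, so B⁻¹ = [[-19/2, -7/2, 9/2], [6, 2, -3], [8, 3, -4]].
D has determinant 3; D⁻¹ = [[-7, -22/3, 2], [-3, -3, 1], [-4, -4, 1]].
B⁻¹N = [[-6, 8, 4], [-6, -14, 21], [15, -32, -3]].
Y = (B⁻¹N)D⁻¹ = [[2, 4, 0], [0, 2, -5], [3, -2, -5]].

Y = [[2, 4, 0], [0, 2, -5], [3, -2, -5]]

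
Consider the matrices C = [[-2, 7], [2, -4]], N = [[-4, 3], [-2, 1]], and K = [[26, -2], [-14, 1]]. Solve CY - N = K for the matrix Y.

CY = K + N = [[22, 1], [-16, 2]].
Left-multiplying both sides by C⁻¹ gives Y = C⁻¹(K + N).
det C = -6, so C⁻¹ = [[2/3, 7/6], [1/3, 1/3]].
Y = C⁻¹(K + N) = [[-4, 3], [2, 1]].

Y = [[-4, 3], [2, 1]]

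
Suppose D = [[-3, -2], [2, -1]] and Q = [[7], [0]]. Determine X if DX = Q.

X = [[-1], [-2]]

Left-multiplying both sides by D⁻¹ gives X = D⁻¹Q.
D has determinant 7; D⁻¹ = [[-1/7, 2/7], [-2/7, -3/7]].
X = D⁻¹Q = [[-1/7, 2/7], [-2/7, -3/7]] · [[7], [0]] = [[-1], [-2]].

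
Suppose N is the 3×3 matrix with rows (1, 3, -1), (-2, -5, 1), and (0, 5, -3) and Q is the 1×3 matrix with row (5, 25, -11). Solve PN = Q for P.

P = [[5, 0, 2]]

Since N sits to the right of P, P = QN⁻¹.
det N = 2; the adjugate gives N⁻¹ = [[5, 2, -1], [-3, -3/2, 1/2], [-5, -5/2, 1/2]].
P = QN⁻¹ = [[5, 25, -11]] · [[5, 2, -1], [-3, -3/2, 1/2], [-5, -5/2, 1/2]] = [[5, 0, 2]].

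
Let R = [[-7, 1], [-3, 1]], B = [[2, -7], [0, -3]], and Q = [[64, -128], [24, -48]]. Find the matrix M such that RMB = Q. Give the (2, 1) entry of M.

Isolating M: multiply by R⁻¹ from the left and B⁻¹ from the right, so M = R⁻¹QB⁻¹.
det R = -4, so R⁻¹ = [[-1/4, 1/4], [-3/4, 7/4]].
det B = -6, so B⁻¹ = [[1/2, -7/6], [0, -1/3]].
R⁻¹Q = [[-10, 20], [-6, 12]].
M = (R⁻¹Q)B⁻¹ = [[-5, 5], [-3, 3]].

-3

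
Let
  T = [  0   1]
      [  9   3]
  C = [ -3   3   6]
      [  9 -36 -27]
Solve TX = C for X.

Left-multiplying both sides by T⁻¹ gives X = T⁻¹C.
det T = -9; the adjugate gives T⁻¹ = [[-1/3, 1/9], [1, 0]].
X = T⁻¹C = [[-1/3, 1/9], [1, 0]] · [[-3, 3, 6], [9, -36, -27]] = [[2, -5, -5], [-3, 3, 6]].

X = [[2, -5, -5], [-3, 3, 6]]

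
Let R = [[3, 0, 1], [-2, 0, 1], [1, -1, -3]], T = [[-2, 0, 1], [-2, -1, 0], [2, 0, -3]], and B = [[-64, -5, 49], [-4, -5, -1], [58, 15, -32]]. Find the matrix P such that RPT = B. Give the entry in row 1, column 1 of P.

4

Isolating P: multiply by R⁻¹ from the left and T⁻¹ from the right, so P = R⁻¹BT⁻¹.
det R = 5, so R⁻¹ = [[1/5, -1/5, 0], [-1, -2, -1], [2/5, 3/5, 0]].
T has determinant -4; T⁻¹ = [[-3/4, 0, -1/4], [3/2, -1, 1/2], [-1/2, 0, -1/2]].
R⁻¹B = [[-12, 0, 10], [14, 0, -15], [-28, -5, 19]].
P = (R⁻¹B)T⁻¹ = [[4, 0, -2], [-3, 0, 4], [4, 5, -5]].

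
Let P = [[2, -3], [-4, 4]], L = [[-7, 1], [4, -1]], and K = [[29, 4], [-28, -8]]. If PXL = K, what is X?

X = [[0, -2], [5, 5]]

Left-multiply by P⁻¹ and right-multiply by L⁻¹: X = P⁻¹KL⁻¹.
det P = -4, so P⁻¹ = [[-1, -3/4], [-1, -1/2]].
det L = 3; the adjugate gives L⁻¹ = [[-1/3, -1/3], [-4/3, -7/3]].
P⁻¹K = [[-8, 2], [-15, 0]].
X = (P⁻¹K)L⁻¹ = [[0, -2], [5, 5]].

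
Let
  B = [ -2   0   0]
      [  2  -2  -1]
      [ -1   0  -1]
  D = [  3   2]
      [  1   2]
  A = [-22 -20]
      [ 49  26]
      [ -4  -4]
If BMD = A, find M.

Isolating M: multiply by B⁻¹ from the left and D⁻¹ from the right, so M = B⁻¹AD⁻¹.
B has determinant -4; B⁻¹ = [[-1/2, 0, 0], [-3/4, -1/2, 1/2], [1/2, 0, -1]].
det D = 4; the adjugate gives D⁻¹ = [[1/2, -1/2], [-1/4, 3/4]].
B⁻¹A = [[11, 10], [-10, 0], [-7, -6]].
M = (B⁻¹A)D⁻¹ = [[3, 2], [-5, 5], [-2, -1]].

M = [[3, 2], [-5, 5], [-2, -1]]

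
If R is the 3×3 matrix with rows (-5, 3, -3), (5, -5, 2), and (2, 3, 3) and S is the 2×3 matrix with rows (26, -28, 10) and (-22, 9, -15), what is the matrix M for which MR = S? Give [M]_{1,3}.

Since R sits to the right of M, M = SR⁻¹.
R has determinant -3; R⁻¹ = [[7, 6, 3], [11/3, 3, 5/3], [-25/3, -7, -10/3]].
M = SR⁻¹ = [[26, -28, 10], [-22, 9, -15]] · [[7, 6, 3], [11/3, 3, 5/3], [-25/3, -7, -10/3]] = [[-4, 2, -2], [4, 0, -1]].

-2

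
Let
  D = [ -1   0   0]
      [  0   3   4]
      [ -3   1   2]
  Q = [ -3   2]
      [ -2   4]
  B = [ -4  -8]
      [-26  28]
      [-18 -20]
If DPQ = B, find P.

P = [[-4, 4], [2, 4], [0, -2]]

Isolating P: multiply by D⁻¹ from the left and Q⁻¹ from the right, so P = D⁻¹BQ⁻¹.
det D = -2, so D⁻¹ = [[-1, 0, 0], [6, 1, -2], [-9/2, -1/2, 3/2]].
det Q = -8; the adjugate gives Q⁻¹ = [[-1/2, 1/4], [-1/4, 3/8]].
D⁻¹B = [[4, 8], [-14, 20], [4, -8]].
P = (D⁻¹B)Q⁻¹ = [[-4, 4], [2, 4], [0, -2]].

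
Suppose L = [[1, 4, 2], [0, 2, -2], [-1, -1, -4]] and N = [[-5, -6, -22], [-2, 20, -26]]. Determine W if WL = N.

Right-multiplying both sides by L⁻¹ gives W = NL⁻¹.
det L = 2; the adjugate gives L⁻¹ = [[-5, 7, -6], [1, -1, 1], [1, -3/2, 1]].
W = NL⁻¹ = [[-5, -6, -22], [-2, 20, -26]] · [[-5, 7, -6], [1, -1, 1], [1, -3/2, 1]] = [[-3, 4, 2], [4, 5, 6]].

W = [[-3, 4, 2], [4, 5, 6]]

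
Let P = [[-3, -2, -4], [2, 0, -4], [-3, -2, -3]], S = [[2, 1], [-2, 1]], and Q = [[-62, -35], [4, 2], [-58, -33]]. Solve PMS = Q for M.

M = [[5, 0], [5, 1], [2, 0]]

M = P⁻¹QS⁻¹ (apply P⁻¹ on the left and S⁻¹ on the right).
det P = 4; the adjugate gives P⁻¹ = [[-2, 1/2, 2], [9/2, -3/4, -5], [-1, 0, 1]].
det S = 4; the adjugate gives S⁻¹ = [[1/4, -1/4], [1/2, 1/2]].
P⁻¹Q = [[10, 5], [8, 6], [4, 2]].
M = (P⁻¹Q)S⁻¹ = [[5, 0], [5, 1], [2, 0]].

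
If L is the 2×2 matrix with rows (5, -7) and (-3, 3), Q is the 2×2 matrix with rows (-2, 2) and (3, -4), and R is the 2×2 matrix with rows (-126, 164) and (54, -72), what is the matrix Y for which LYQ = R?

Y = [[-3, -2], [-3, 4]]

Left-multiply by L⁻¹ and right-multiply by Q⁻¹: Y = L⁻¹RQ⁻¹.
L has determinant -6; L⁻¹ = [[-1/2, -7/6], [-1/2, -5/6]].
det Q = 2, so Q⁻¹ = [[-2, -1], [-3/2, -1]].
L⁻¹R = [[0, 2], [18, -22]].
Y = (L⁻¹R)Q⁻¹ = [[-3, -2], [-3, 4]].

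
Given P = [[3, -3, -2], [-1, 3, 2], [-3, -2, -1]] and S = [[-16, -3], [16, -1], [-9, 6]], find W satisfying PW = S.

W = [[0, -2], [2, 3], [5, -6]]

Left-multiplying both sides by P⁻¹ gives W = P⁻¹S.
det P = 2; the adjugate gives P⁻¹ = [[1/2, 1/2, 0], [-7/2, -9/2, -2], [11/2, 15/2, 3]].
W = P⁻¹S = [[1/2, 1/2, 0], [-7/2, -9/2, -2], [11/2, 15/2, 3]] · [[-16, -3], [16, -1], [-9, 6]] = [[0, -2], [2, 3], [5, -6]].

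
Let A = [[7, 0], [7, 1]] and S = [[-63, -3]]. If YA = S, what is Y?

Y = [[-6, -3]]

Right-multiplying both sides by A⁻¹ gives Y = SA⁻¹.
det A = 7; the adjugate gives A⁻¹ = [[1/7, 0], [-1, 1]].
Y = SA⁻¹ = [[-63, -3]] · [[1/7, 0], [-1, 1]] = [[-6, -3]].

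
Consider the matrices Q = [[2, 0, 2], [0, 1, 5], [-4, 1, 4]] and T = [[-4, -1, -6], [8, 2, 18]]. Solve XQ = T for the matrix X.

X = [[0, -2, 1], [4, 2, 0]]

Q is on the right of X, so right-multiply by Q⁻¹: X = TQ⁻¹.
det Q = 6, so Q⁻¹ = [[-1/6, 1/3, -1/3], [-10/3, 8/3, -5/3], [2/3, -1/3, 1/3]].
X = TQ⁻¹ = [[-4, -1, -6], [8, 2, 18]] · [[-1/6, 1/3, -1/3], [-10/3, 8/3, -5/3], [2/3, -1/3, 1/3]] = [[0, -2, 1], [4, 2, 0]].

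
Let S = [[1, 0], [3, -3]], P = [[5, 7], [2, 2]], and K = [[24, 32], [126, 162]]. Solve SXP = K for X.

X = [[4, 2], [-2, -4]]

Isolating X: multiply by S⁻¹ from the left and P⁻¹ from the right, so X = S⁻¹KP⁻¹.
S has determinant -3; S⁻¹ = [[1, 0], [1, -1/3]].
det P = -4, so P⁻¹ = [[-1/2, 7/4], [1/2, -5/4]].
S⁻¹K = [[24, 32], [-18, -22]].
X = (S⁻¹K)P⁻¹ = [[4, 2], [-2, -4]].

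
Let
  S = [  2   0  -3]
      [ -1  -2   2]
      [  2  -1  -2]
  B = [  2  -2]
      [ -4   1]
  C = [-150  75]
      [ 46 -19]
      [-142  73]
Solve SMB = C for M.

Left-multiply by S⁻¹ and right-multiply by B⁻¹: M = S⁻¹CB⁻¹.
det S = -3, so S⁻¹ = [[-2, -1, 2], [-2/3, -2/3, 1/3], [-5/3, -2/3, 4/3]].
det B = -6; the adjugate gives B⁻¹ = [[-1/6, -1/3], [-2/3, -1/3]].
S⁻¹C = [[-30, 15], [22, -13], [30, -15]].
M = (S⁻¹C)B⁻¹ = [[-5, 5], [5, -3], [5, -5]].

M = [[-5, 5], [5, -3], [5, -5]]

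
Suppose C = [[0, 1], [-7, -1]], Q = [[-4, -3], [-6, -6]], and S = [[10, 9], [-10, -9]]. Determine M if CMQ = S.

M = [[0, 0], [-1, -1]]

Left-multiply by C⁻¹ and right-multiply by Q⁻¹: M = C⁻¹SQ⁻¹.
det C = 7; the adjugate gives C⁻¹ = [[-1/7, -1/7], [1, 0]].
Q has determinant 6; Q⁻¹ = [[-1, 1/2], [1, -2/3]].
C⁻¹S = [[0, 0], [10, 9]].
M = (C⁻¹S)Q⁻¹ = [[0, 0], [-1, -1]].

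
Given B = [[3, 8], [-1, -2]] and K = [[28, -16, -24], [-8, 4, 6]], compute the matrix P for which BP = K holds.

P = [[4, 0, 0], [2, -2, -3]]

B is on the left of P, so left-multiply by B⁻¹: P = B⁻¹K.
det B = 2, so B⁻¹ = [[-1, -4], [1/2, 3/2]].
P = B⁻¹K = [[-1, -4], [1/2, 3/2]] · [[28, -16, -24], [-8, 4, 6]] = [[4, 0, 0], [2, -2, -3]].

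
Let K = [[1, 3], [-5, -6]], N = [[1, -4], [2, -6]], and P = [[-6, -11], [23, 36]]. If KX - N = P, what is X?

KX = P + N = [[-5, -15], [25, 30]].
Since K multiplies X on the left, X = K⁻¹(P + N).
det K = 9, so K⁻¹ = [[-2/3, -1/3], [5/9, 1/9]].
X = K⁻¹(P + N) = [[-5, 0], [0, -5]].

X = [[-5, 0], [0, -5]]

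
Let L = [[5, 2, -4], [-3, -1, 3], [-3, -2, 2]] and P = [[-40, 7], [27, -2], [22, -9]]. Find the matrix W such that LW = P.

Since L multiplies W on the left, W = L⁻¹P.
L has determinant 2; L⁻¹ = [[2, 2, 1], [-3/2, -1, -3/2], [3/2, 2, 1/2]].
W = L⁻¹P = [[2, 2, 1], [-3/2, -1, -3/2], [3/2, 2, 1/2]] · [[-40, 7], [27, -2], [22, -9]] = [[-4, 1], [0, 5], [5, 2]].

W = [[-4, 1], [0, 5], [5, 2]]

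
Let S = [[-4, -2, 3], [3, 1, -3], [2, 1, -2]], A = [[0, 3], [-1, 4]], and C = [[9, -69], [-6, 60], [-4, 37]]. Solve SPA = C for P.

P = [[2, 3], [-3, 0], [-3, 1]]

Isolating P: multiply by S⁻¹ from the left and A⁻¹ from the right, so P = S⁻¹CA⁻¹.
det S = -1, so S⁻¹ = [[-1, 1, -3], [0, -2, 3], [-1, 0, -2]].
det A = 3; the adjugate gives A⁻¹ = [[4/3, -1], [1/3, 0]].
S⁻¹C = [[-3, 18], [0, -9], [-1, -5]].
P = (S⁻¹C)A⁻¹ = [[2, 3], [-3, 0], [-3, 1]].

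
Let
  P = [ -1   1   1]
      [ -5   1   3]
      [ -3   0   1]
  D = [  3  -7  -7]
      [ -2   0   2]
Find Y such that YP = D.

Y = [[-5, -2, 4], [-2, 2, -2]]

P is on the right of Y, so right-multiply by P⁻¹: Y = DP⁻¹.
det P = -2, so P⁻¹ = [[-1/2, 1/2, -1], [2, -1, 1], [-3/2, 3/2, -2]].
Y = DP⁻¹ = [[3, -7, -7], [-2, 0, 2]] · [[-1/2, 1/2, -1], [2, -1, 1], [-3/2, 3/2, -2]] = [[-5, -2, 4], [-2, 2, -2]].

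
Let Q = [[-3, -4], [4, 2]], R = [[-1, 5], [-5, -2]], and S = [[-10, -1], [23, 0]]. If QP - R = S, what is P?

P = [[5, 0], [-1, -1]]

QP = S + R = [[-11, 4], [18, -2]].
Q is on the left of P, so left-multiply by Q⁻¹: P = Q⁻¹(S + R).
Q has determinant 10; Q⁻¹ = [[1/5, 2/5], [-2/5, -3/10]].
P = Q⁻¹(S + R) = [[5, 0], [-1, -1]].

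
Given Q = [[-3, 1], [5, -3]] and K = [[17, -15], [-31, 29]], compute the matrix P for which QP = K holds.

Q is on the left of P, so left-multiply by Q⁻¹: P = Q⁻¹K.
det Q = 4; the adjugate gives Q⁻¹ = [[-3/4, -1/4], [-5/4, -3/4]].
P = Q⁻¹K = [[-3/4, -1/4], [-5/4, -3/4]] · [[17, -15], [-31, 29]] = [[-5, 4], [2, -3]].

P = [[-5, 4], [2, -3]]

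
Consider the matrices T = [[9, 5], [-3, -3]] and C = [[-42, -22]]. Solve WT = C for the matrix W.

Right-multiplying both sides by T⁻¹ gives W = CT⁻¹.
det T = -12, so T⁻¹ = [[1/4, 5/12], [-1/4, -3/4]].
W = CT⁻¹ = [[-42, -22]] · [[1/4, 5/12], [-1/4, -3/4]] = [[-5, -1]].

W = [[-5, -1]]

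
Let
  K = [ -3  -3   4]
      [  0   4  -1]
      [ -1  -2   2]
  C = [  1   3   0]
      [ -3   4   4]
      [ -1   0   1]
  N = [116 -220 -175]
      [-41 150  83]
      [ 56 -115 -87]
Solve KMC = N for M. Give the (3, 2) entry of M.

M = K⁻¹NC⁻¹ (apply K⁻¹ on the left and C⁻¹ on the right).
K has determinant -5; K⁻¹ = [[-6/5, 2/5, 13/5], [-1/5, 2/5, 3/5], [-4/5, 3/5, 12/5]].
C has determinant 1; C⁻¹ = [[4, -3, 12], [-1, 1, -4], [4, -3, 13]].
K⁻¹N = [[-10, 25, 17], [-6, 35, 16], [17, -10, -19]].
M = (K⁻¹N)C⁻¹ = [[3, 4, 1], [5, 5, -4], [2, -4, -3]].

-4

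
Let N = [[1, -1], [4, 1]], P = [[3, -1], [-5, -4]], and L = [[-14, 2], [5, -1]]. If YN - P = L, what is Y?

Y = [[-3, -2], [4, -1]]

YN = L + P = [[-11, 1], [0, -5]].
Right-multiplying both sides by N⁻¹ gives Y = (L + P)N⁻¹.
det N = 5, so N⁻¹ = [[1/5, 1/5], [-4/5, 1/5]].
Y = (L + P)N⁻¹ = [[-3, -2], [4, -1]].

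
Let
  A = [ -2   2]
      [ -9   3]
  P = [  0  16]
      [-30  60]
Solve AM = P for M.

M = [[5, -6], [5, 2]]

Left-multiplying both sides by A⁻¹ gives M = A⁻¹P.
A has determinant 12; A⁻¹ = [[1/4, -1/6], [3/4, -1/6]].
M = A⁻¹P = [[1/4, -1/6], [3/4, -1/6]] · [[0, 16], [-30, 60]] = [[5, -6], [5, 2]].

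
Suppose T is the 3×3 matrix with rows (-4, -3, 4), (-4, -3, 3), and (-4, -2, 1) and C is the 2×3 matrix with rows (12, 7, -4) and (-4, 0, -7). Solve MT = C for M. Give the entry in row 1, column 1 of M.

T is on the right of M, so right-multiply by T⁻¹: M = CT⁻¹.
det T = -4; the adjugate gives T⁻¹ = [[-3/4, 5/4, -3/4], [2, -3, 1], [1, -1, 0]].
M = CT⁻¹ = [[12, 7, -4], [-4, 0, -7]] · [[-3/4, 5/4, -3/4], [2, -3, 1], [1, -1, 0]] = [[1, -2, -2], [-4, 2, 3]].

1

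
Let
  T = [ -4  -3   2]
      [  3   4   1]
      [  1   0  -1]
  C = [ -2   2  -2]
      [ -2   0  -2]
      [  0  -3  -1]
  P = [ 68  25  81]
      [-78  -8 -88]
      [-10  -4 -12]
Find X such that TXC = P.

X = T⁻¹PC⁻¹ (apply T⁻¹ on the left and C⁻¹ on the right).
det T = -4; the adjugate gives T⁻¹ = [[1, 3/4, 11/4], [-1, -1/2, -5/2], [1, 3/4, 7/4]].
C has determinant -4; C⁻¹ = [[3/2, -2, 1], [1/2, -1/2, 0], [-3/2, 3/2, -1]].
T⁻¹P = [[-18, 8, -18], [-4, -11, -7], [-8, 12, -6]].
X = (T⁻¹P)C⁻¹ = [[4, 5, 0], [-1, 3, 3], [3, 1, -2]].

X = [[4, 5, 0], [-1, 3, 3], [3, 1, -2]]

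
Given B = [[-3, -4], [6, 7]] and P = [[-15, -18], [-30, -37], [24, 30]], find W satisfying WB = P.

W = [[1, -2], [4, -3], [-4, 2]]

Since B sits to the right of W, W = PB⁻¹.
det B = 3; the adjugate gives B⁻¹ = [[7/3, 4/3], [-2, -1]].
W = PB⁻¹ = [[-15, -18], [-30, -37], [24, 30]] · [[7/3, 4/3], [-2, -1]] = [[1, -2], [4, -3], [-4, 2]].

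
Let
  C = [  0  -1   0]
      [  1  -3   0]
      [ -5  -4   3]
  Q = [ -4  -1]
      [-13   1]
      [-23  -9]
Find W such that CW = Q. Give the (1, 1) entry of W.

-1

C is on the left of W, so left-multiply by C⁻¹: W = C⁻¹Q.
C has determinant 3; C⁻¹ = [[-3, 1, 0], [-1, 0, 0], [-19/3, 5/3, 1/3]].
W = C⁻¹Q = [[-3, 1, 0], [-1, 0, 0], [-19/3, 5/3, 1/3]] · [[-4, -1], [-13, 1], [-23, -9]] = [[-1, 4], [4, 1], [-4, 5]].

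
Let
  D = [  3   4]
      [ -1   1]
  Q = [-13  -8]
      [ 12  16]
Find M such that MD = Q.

D is on the right of M, so right-multiply by D⁻¹: M = QD⁻¹.
det D = 7; the adjugate gives D⁻¹ = [[1/7, -4/7], [1/7, 3/7]].
M = QD⁻¹ = [[-13, -8], [12, 16]] · [[1/7, -4/7], [1/7, 3/7]] = [[-3, 4], [4, 0]].

M = [[-3, 4], [4, 0]]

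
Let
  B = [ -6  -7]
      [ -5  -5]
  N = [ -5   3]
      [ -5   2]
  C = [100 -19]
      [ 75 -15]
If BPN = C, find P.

Left-multiply by B⁻¹ and right-multiply by N⁻¹: P = B⁻¹CN⁻¹.
det B = -5; the adjugate gives B⁻¹ = [[1, -7/5], [-1, 6/5]].
N has determinant 5; N⁻¹ = [[2/5, -3/5], [1, -1]].
B⁻¹C = [[-5, 2], [-10, 1]].
P = (B⁻¹C)N⁻¹ = [[0, 1], [-3, 5]].

P = [[0, 1], [-3, 5]]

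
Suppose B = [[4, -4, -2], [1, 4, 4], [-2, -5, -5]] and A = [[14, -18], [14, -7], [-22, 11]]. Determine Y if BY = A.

Since B multiplies Y on the left, Y = B⁻¹A.
det B = 6, so B⁻¹ = [[0, -5/3, -4/3], [-1/2, -4, -3], [1/2, 14/3, 10/3]].
Y = B⁻¹A = [[0, -5/3, -4/3], [-1/2, -4, -3], [1/2, 14/3, 10/3]] · [[14, -18], [14, -7], [-22, 11]] = [[6, -3], [3, 4], [-1, -5]].

Y = [[6, -3], [3, 4], [-1, -5]]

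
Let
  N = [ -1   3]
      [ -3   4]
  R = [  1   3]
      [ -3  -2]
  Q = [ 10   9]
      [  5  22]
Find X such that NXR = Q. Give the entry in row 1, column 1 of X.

-4

Left-multiply by N⁻¹ and right-multiply by R⁻¹: X = N⁻¹QR⁻¹.
det N = 5, so N⁻¹ = [[4/5, -3/5], [3/5, -1/5]].
R has determinant 7; R⁻¹ = [[-2/7, -3/7], [3/7, 1/7]].
N⁻¹Q = [[5, -6], [5, 1]].
X = (N⁻¹Q)R⁻¹ = [[-4, -3], [-1, -2]].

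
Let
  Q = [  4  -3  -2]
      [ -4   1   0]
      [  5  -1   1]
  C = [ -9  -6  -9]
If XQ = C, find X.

Q is on the right of X, so right-multiply by Q⁻¹: X = CQ⁻¹.
Q has determinant -6; Q⁻¹ = [[-1/6, -5/6, -1/3], [-2/3, -7/3, -4/3], [1/6, 11/6, 4/3]].
X = CQ⁻¹ = [[-9, -6, -9]] · [[-1/6, -5/6, -1/3], [-2/3, -7/3, -4/3], [1/6, 11/6, 4/3]] = [[4, 5, -1]].

X = [[4, 5, -1]]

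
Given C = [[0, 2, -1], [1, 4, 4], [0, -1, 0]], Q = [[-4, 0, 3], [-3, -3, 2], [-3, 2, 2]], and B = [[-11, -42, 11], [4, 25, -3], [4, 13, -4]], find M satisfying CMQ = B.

M = [[-5, -1, 5], [4, 1, -5], [-3, -2, 5]]

Isolating M: multiply by C⁻¹ from the left and Q⁻¹ from the right, so M = C⁻¹BQ⁻¹.
det C = 1; the adjugate gives C⁻¹ = [[4, 1, 12], [0, 0, -1], [-1, 0, -2]].
det Q = -5, so Q⁻¹ = [[2, -6/5, -9/5], [0, -1/5, 1/5], [3, -8/5, -12/5]].
C⁻¹B = [[8, 13, -7], [-4, -13, 4], [3, 16, -3]].
M = (C⁻¹B)Q⁻¹ = [[-5, -1, 5], [4, 1, -5], [-3, -2, 5]].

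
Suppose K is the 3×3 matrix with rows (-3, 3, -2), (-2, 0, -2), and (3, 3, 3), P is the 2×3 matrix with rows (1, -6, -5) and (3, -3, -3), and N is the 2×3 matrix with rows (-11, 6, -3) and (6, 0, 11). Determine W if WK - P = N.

W = [[2, -1, -2], [-1, -3, 0]]

WK = N + P = [[-10, 0, -8], [9, -3, 8]].
Since K sits to the right of W, W = (N + P)K⁻¹.
K has determinant -6; K⁻¹ = [[-1, 5/2, 1], [0, 1/2, 1/3], [1, -3, -1]].
W = (N + P)K⁻¹ = [[2, -1, -2], [-1, -3, 0]].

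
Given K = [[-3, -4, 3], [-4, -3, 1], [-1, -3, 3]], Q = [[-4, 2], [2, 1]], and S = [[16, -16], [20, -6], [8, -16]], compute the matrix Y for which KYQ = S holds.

Y = [[-1, 0], [3, -2], [1, -4]]

Y = K⁻¹SQ⁻¹ (apply K⁻¹ on the left and Q⁻¹ on the right).
K has determinant 1; K⁻¹ = [[-6, 3, 5], [11, -6, -9], [9, -5, -7]].
det Q = -8; the adjugate gives Q⁻¹ = [[-1/8, 1/4], [1/4, 1/2]].
K⁻¹S = [[4, -2], [-16, 4], [-12, -2]].
Y = (K⁻¹S)Q⁻¹ = [[-1, 0], [3, -2], [1, -4]].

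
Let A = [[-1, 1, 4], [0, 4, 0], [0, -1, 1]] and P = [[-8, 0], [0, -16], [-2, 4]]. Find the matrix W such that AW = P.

W = [[0, -4], [0, -4], [-2, 0]]

A is on the left of W, so left-multiply by A⁻¹: W = A⁻¹P.
det A = -4, so A⁻¹ = [[-1, 5/4, 4], [0, 1/4, 0], [0, 1/4, 1]].
W = A⁻¹P = [[-1, 5/4, 4], [0, 1/4, 0], [0, 1/4, 1]] · [[-8, 0], [0, -16], [-2, 4]] = [[0, -4], [0, -4], [-2, 0]].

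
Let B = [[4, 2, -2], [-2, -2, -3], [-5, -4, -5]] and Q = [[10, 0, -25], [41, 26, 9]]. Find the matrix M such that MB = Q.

M = [[5, 5, 0], [5, 2, -5]]

Since B sits to the right of M, M = QB⁻¹.
det B = 6, so B⁻¹ = [[-1/3, 3, -5/3], [5/6, -5, 8/3], [-1/3, 1, -2/3]].
M = QB⁻¹ = [[10, 0, -25], [41, 26, 9]] · [[-1/3, 3, -5/3], [5/6, -5, 8/3], [-1/3, 1, -2/3]] = [[5, 5, 0], [5, 2, -5]].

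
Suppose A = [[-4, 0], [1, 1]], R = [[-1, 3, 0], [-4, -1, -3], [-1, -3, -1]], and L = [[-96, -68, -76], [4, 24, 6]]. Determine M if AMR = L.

Left-multiply by A⁻¹ and right-multiply by R⁻¹: M = A⁻¹LR⁻¹.
det A = -4, so A⁻¹ = [[-1/4, 0], [1/4, 1]].
R has determinant 5; R⁻¹ = [[-8/5, 3/5, -9/5], [-1/5, 1/5, -3/5], [11/5, -6/5, 13/5]].
A⁻¹L = [[24, 17, 19], [-20, 7, -13]].
M = (A⁻¹L)R⁻¹ = [[0, -5, -4], [2, 5, -2]].

M = [[0, -5, -4], [2, 5, -2]]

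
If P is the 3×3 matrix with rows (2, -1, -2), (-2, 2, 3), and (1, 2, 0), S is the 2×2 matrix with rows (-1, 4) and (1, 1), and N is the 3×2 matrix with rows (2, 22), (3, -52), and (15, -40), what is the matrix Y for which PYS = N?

Y = P⁻¹NS⁻¹ (apply P⁻¹ on the left and S⁻¹ on the right).
det P = -3, so P⁻¹ = [[2, 4/3, -1/3], [-1, -2/3, 2/3], [2, 5/3, -2/3]].
det S = -5, so S⁻¹ = [[-1/5, 4/5], [1/5, 1/5]].
P⁻¹N = [[3, -12], [6, -14], [-1, -16]].
Y = (P⁻¹N)S⁻¹ = [[-3, 0], [-4, 2], [-3, -4]].

Y = [[-3, 0], [-4, 2], [-3, -4]]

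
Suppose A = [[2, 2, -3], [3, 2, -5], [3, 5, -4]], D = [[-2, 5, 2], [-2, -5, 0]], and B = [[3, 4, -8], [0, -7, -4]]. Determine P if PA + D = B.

P = [[-2, 4, -1], [4, 0, -2]]

PA = B − D = [[5, -1, -10], [2, -2, -4]].
A is on the right of P, so right-multiply by A⁻¹: P = (B − D)A⁻¹.
det A = 1; the adjugate gives A⁻¹ = [[17, -7, -4], [-3, 1, 1], [9, -4, -2]].
P = (B − D)A⁻¹ = [[-2, 4, -1], [4, 0, -2]].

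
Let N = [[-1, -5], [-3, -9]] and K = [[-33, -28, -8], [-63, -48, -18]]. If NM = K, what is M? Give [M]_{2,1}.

6

Since N multiplies M on the left, M = N⁻¹K.
det N = -6; the adjugate gives N⁻¹ = [[3/2, -5/6], [-1/2, 1/6]].
M = N⁻¹K = [[3/2, -5/6], [-1/2, 1/6]] · [[-33, -28, -8], [-63, -48, -18]] = [[3, -2, 3], [6, 6, 1]].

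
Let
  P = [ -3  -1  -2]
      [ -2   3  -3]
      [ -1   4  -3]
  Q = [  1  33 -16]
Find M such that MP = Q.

P is on the right of M, so right-multiply by P⁻¹: M = QP⁻¹.
P has determinant 4; P⁻¹ = [[3/4, -11/4, 9/4], [-3/4, 7/4, -5/4], [-5/4, 13/4, -11/4]].
M = QP⁻¹ = [[1, 33, -16]] · [[3/4, -11/4, 9/4], [-3/4, 7/4, -5/4], [-5/4, 13/4, -11/4]] = [[-4, 3, 5]].

M = [[-4, 3, 5]]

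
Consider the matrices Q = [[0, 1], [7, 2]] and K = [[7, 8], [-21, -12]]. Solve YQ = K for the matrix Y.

Y = [[6, 1], [-6, -3]]

Right-multiplying both sides by Q⁻¹ gives Y = KQ⁻¹.
Q has determinant -7; Q⁻¹ = [[-2/7, 1/7], [1, 0]].
Y = KQ⁻¹ = [[7, 8], [-21, -12]] · [[-2/7, 1/7], [1, 0]] = [[6, 1], [-6, -3]].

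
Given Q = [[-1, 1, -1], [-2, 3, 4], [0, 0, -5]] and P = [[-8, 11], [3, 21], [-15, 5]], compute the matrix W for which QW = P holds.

W = [[6, -5], [1, 5], [3, -1]]

Q is on the left of W, so left-multiply by Q⁻¹: W = Q⁻¹P.
det Q = 5, so Q⁻¹ = [[-3, 1, 7/5], [-2, 1, 6/5], [0, 0, -1/5]].
W = Q⁻¹P = [[-3, 1, 7/5], [-2, 1, 6/5], [0, 0, -1/5]] · [[-8, 11], [3, 21], [-15, 5]] = [[6, -5], [1, 5], [3, -1]].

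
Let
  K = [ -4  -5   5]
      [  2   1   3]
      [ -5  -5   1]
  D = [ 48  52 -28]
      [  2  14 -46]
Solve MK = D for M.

Right-multiplying both sides by K⁻¹ gives M = DK⁻¹.
det K = -4, so K⁻¹ = [[-4, 5, 5], [17/4, -21/4, -11/2], [5/4, -5/4, -3/2]].
M = DK⁻¹ = [[48, 52, -28], [2, 14, -46]] · [[-4, 5, 5], [17/4, -21/4, -11/2], [5/4, -5/4, -3/2]] = [[-6, 2, -4], [-6, -6, 2]].

M = [[-6, 2, -4], [-6, -6, 2]]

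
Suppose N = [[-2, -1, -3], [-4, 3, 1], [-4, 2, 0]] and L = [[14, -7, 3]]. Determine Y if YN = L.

Y = [[-3, -6, 4]]

N is on the right of Y, so right-multiply by N⁻¹: Y = LN⁻¹.
N has determinant -4; N⁻¹ = [[1/2, 3/2, -2], [1, 3, -7/2], [-1, -2, 5/2]].
Y = LN⁻¹ = [[14, -7, 3]] · [[1/2, 3/2, -2], [1, 3, -7/2], [-1, -2, 5/2]] = [[-3, -6, 4]].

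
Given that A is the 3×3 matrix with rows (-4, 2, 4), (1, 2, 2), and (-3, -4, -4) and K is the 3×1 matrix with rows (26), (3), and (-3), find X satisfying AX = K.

Since A multiplies X on the left, X = A⁻¹K.
A has determinant 4; A⁻¹ = [[0, -2, -1], [-1/2, 7, 3], [1/2, -11/2, -5/2]].
X = A⁻¹K = [[0, -2, -1], [-1/2, 7, 3], [1/2, -11/2, -5/2]] · [[26], [3], [-3]] = [[-3], [-1], [4]].

X = [[-3], [-1], [4]]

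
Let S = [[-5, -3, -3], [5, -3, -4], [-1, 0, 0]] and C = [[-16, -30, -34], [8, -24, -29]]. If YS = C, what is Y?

Y = [[6, 4, 6], [3, 5, 2]]

Right-multiplying both sides by S⁻¹ gives Y = CS⁻¹.
det S = -3; the adjugate gives S⁻¹ = [[0, 0, -1], [-4/3, 1, 35/3], [1, -1, -10]].
Y = CS⁻¹ = [[-16, -30, -34], [8, -24, -29]] · [[0, 0, -1], [-4/3, 1, 35/3], [1, -1, -10]] = [[6, 4, 6], [3, 5, 2]].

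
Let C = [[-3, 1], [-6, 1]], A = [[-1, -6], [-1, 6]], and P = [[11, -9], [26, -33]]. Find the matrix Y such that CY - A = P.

CY = P + A = [[10, -15], [25, -27]].
Left-multiplying both sides by C⁻¹ gives Y = C⁻¹(P + A).
C has determinant 3; C⁻¹ = [[1/3, -1/3], [2, -1]].
Y = C⁻¹(P + A) = [[-5, 4], [-5, -3]].

Y = [[-5, 4], [-5, -3]]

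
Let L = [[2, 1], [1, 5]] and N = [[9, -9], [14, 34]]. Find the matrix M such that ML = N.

Since L sits to the right of M, M = NL⁻¹.
L has determinant 9; L⁻¹ = [[5/9, -1/9], [-1/9, 2/9]].
M = NL⁻¹ = [[9, -9], [14, 34]] · [[5/9, -1/9], [-1/9, 2/9]] = [[6, -3], [4, 6]].

M = [[6, -3], [4, 6]]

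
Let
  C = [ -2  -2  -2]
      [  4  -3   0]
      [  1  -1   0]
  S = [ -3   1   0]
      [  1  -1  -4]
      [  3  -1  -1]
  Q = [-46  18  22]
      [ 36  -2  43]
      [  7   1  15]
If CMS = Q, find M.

M = [[-3, 0, 2], [-4, 5, -3], [3, -3, 4]]

Left-multiply by C⁻¹ and right-multiply by S⁻¹: M = C⁻¹QS⁻¹.
det C = 2; the adjugate gives C⁻¹ = [[0, 1, -3], [0, 1, -4], [-1/2, -2, 7]].
det S = -2, so S⁻¹ = [[3/2, -1/2, 2], [11/2, -3/2, 6], [-1, 0, -1]].
C⁻¹Q = [[15, -5, -2], [8, -6, -17], [0, 2, 8]].
M = (C⁻¹Q)S⁻¹ = [[-3, 0, 2], [-4, 5, -3], [3, -3, 4]].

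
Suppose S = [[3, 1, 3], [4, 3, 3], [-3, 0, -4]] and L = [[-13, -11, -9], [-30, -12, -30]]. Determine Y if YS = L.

S is on the right of Y, so right-multiply by S⁻¹: Y = LS⁻¹.
det S = -2, so S⁻¹ = [[6, -2, 3], [-7/2, 3/2, -3/2], [-9/2, 3/2, -5/2]].
Y = LS⁻¹ = [[-13, -11, -9], [-30, -12, -30]] · [[6, -2, 3], [-7/2, 3/2, -3/2], [-9/2, 3/2, -5/2]] = [[1, -4, 0], [-3, -3, 3]].

Y = [[1, -4, 0], [-3, -3, 3]]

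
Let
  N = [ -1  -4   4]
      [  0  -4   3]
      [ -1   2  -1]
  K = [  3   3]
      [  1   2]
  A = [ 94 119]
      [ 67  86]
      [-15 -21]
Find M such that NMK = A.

M = [[-3, -1], [-1, -1], [4, 5]]

Isolating M: multiply by N⁻¹ from the left and K⁻¹ from the right, so M = N⁻¹AK⁻¹.
N has determinant -2; N⁻¹ = [[1, -2, -2], [3/2, -5/2, -3/2], [2, -3, -2]].
det K = 3; the adjugate gives K⁻¹ = [[2/3, -1], [-1/3, 1]].
N⁻¹A = [[-10, -11], [-4, -5], [17, 22]].
M = (N⁻¹A)K⁻¹ = [[-3, -1], [-1, -1], [4, 5]].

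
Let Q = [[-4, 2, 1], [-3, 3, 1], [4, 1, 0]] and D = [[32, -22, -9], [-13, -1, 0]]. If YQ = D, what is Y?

Y = [[-5, -4, 0], [-3, 3, -4]]

Since Q sits to the right of Y, Y = DQ⁻¹.
det Q = -3; the adjugate gives Q⁻¹ = [[1/3, -1/3, 1/3], [-4/3, 4/3, -1/3], [5, -4, 2]].
Y = DQ⁻¹ = [[32, -22, -9], [-13, -1, 0]] · [[1/3, -1/3, 1/3], [-4/3, 4/3, -1/3], [5, -4, 2]] = [[-5, -4, 0], [-3, 3, -4]].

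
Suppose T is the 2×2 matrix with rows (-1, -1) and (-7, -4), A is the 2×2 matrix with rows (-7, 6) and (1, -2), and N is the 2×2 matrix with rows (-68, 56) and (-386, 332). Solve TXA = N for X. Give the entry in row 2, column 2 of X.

X = T⁻¹NA⁻¹ (apply T⁻¹ on the left and A⁻¹ on the right).
det T = -3; the adjugate gives T⁻¹ = [[4/3, -1/3], [-7/3, 1/3]].
det A = 8; the adjugate gives A⁻¹ = [[-1/4, -3/4], [-1/8, -7/8]].
T⁻¹N = [[38, -36], [30, -20]].
X = (T⁻¹N)A⁻¹ = [[-5, 3], [-5, -5]].

-5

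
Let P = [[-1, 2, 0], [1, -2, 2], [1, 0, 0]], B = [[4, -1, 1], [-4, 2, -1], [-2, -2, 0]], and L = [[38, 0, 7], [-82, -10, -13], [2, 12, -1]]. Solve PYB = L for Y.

Isolating Y: multiply by P⁻¹ from the left and B⁻¹ from the right, so Y = P⁻¹LB⁻¹.
P has determinant 4; P⁻¹ = [[0, 0, 1], [1/2, 0, 1/2], [1/2, 1/2, 0]].
B has determinant 2; B⁻¹ = [[-1, -1, -1/2], [1, 1, 0], [6, 5, 2]].
P⁻¹L = [[2, 12, -1], [20, 6, 3], [-22, -5, -3]].
Y = (P⁻¹L)B⁻¹ = [[4, 5, -3], [4, 1, -4], [-1, 2, 5]].

Y = [[4, 5, -3], [4, 1, -4], [-1, 2, 5]]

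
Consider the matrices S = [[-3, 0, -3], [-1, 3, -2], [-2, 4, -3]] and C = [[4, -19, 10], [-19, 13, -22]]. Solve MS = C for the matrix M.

M = [[1, -5, -1], [4, -1, 4]]

Since S sits to the right of M, M = CS⁻¹.
det S = -3, so S⁻¹ = [[1/3, 4, -3], [-1/3, -1, 1], [-2/3, -4, 3]].
M = CS⁻¹ = [[4, -19, 10], [-19, 13, -22]] · [[1/3, 4, -3], [-1/3, -1, 1], [-2/3, -4, 3]] = [[1, -5, -1], [4, -1, 4]].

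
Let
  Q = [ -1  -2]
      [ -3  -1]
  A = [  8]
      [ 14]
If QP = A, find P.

P = [[-4], [-2]]

Since Q multiplies P on the left, P = Q⁻¹A.
Q has determinant -5; Q⁻¹ = [[1/5, -2/5], [-3/5, 1/5]].
P = Q⁻¹A = [[1/5, -2/5], [-3/5, 1/5]] · [[8], [14]] = [[-4], [-2]].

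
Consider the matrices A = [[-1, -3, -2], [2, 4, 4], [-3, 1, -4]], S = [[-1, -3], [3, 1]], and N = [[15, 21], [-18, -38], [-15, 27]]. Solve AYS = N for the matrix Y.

Y = [[0, 1], [0, -2], [3, 1]]

Isolating Y: multiply by A⁻¹ from the left and S⁻¹ from the right, so Y = A⁻¹NS⁻¹.
det A = 4, so A⁻¹ = [[-5, -7/2, -1], [-1, -1/2, 0], [7/2, 5/2, 1/2]].
det S = 8; the adjugate gives S⁻¹ = [[1/8, 3/8], [-3/8, -1/8]].
A⁻¹N = [[3, 1], [-6, -2], [0, -8]].
Y = (A⁻¹N)S⁻¹ = [[0, 1], [0, -2], [3, 1]].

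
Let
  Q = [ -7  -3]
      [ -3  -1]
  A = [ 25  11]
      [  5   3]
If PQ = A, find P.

Since Q sits to the right of P, P = AQ⁻¹.
det Q = -2; the adjugate gives Q⁻¹ = [[1/2, -3/2], [-3/2, 7/2]].
P = AQ⁻¹ = [[25, 11], [5, 3]] · [[1/2, -3/2], [-3/2, 7/2]] = [[-4, 1], [-2, 3]].

P = [[-4, 1], [-2, 3]]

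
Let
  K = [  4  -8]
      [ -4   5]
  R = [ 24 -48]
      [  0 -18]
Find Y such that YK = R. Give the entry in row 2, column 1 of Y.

K is on the right of Y, so right-multiply by K⁻¹: Y = RK⁻¹.
det K = -12, so K⁻¹ = [[-5/12, -2/3], [-1/3, -1/3]].
Y = RK⁻¹ = [[24, -48], [0, -18]] · [[-5/12, -2/3], [-1/3, -1/3]] = [[6, 0], [6, 6]].

6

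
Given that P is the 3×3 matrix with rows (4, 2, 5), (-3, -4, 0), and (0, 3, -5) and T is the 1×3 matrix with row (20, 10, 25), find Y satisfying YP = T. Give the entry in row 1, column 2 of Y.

0

Since P sits to the right of Y, Y = TP⁻¹.
P has determinant 5; P⁻¹ = [[4, 5, 4], [-3, -4, -3], [-9/5, -12/5, -2]].
Y = TP⁻¹ = [[20, 10, 25]] · [[4, 5, 4], [-3, -4, -3], [-9/5, -12/5, -2]] = [[5, 0, 0]].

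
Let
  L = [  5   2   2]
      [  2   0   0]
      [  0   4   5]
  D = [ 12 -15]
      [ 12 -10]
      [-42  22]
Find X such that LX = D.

Since L multiplies X on the left, X = L⁻¹D.
L has determinant -4; L⁻¹ = [[0, 1/2, 0], [5/2, -25/4, -1], [-2, 5, 1]].
X = L⁻¹D = [[0, 1/2, 0], [5/2, -25/4, -1], [-2, 5, 1]] · [[12, -15], [12, -10], [-42, 22]] = [[6, -5], [-3, 3], [-6, 2]].

X = [[6, -5], [-3, 3], [-6, 2]]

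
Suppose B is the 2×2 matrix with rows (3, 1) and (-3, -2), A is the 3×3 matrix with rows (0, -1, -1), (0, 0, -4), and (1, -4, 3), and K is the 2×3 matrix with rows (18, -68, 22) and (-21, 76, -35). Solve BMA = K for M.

M = [[0, 3, 5], [-4, 0, 3]]

M = B⁻¹KA⁻¹ (apply B⁻¹ on the left and A⁻¹ on the right).
B has determinant -3; B⁻¹ = [[2/3, 1/3], [-1, -1]].
det A = 4, so A⁻¹ = [[-4, 7/4, 1], [-1, 1/4, 0], [0, -1/4, 0]].
B⁻¹K = [[5, -20, 3], [3, -8, 13]].
M = (B⁻¹K)A⁻¹ = [[0, 3, 5], [-4, 0, 3]].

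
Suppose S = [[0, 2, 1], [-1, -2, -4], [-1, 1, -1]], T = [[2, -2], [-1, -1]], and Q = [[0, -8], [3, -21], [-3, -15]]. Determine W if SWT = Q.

W = [[4, -1], [3, 4], [-4, -4]]

Isolating W: multiply by S⁻¹ from the left and T⁻¹ from the right, so W = S⁻¹QT⁻¹.
det S = 3; the adjugate gives S⁻¹ = [[2, 1, -2], [1, 1/3, -1/3], [-1, -2/3, 2/3]].
det T = -4, so T⁻¹ = [[1/4, -1/2], [-1/4, -1/2]].
S⁻¹Q = [[9, -7], [2, -10], [-4, 12]].
W = (S⁻¹Q)T⁻¹ = [[4, -1], [3, 4], [-4, -4]].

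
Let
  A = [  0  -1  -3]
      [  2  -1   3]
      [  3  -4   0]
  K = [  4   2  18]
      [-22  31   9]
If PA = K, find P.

P = [[-4, 2, 0], [-5, -2, -6]]

Since A sits to the right of P, P = KA⁻¹.
A has determinant 6; A⁻¹ = [[2, 2, -1], [3/2, 3/2, -1], [-5/6, -1/2, 1/3]].
P = KA⁻¹ = [[4, 2, 18], [-22, 31, 9]] · [[2, 2, -1], [3/2, 3/2, -1], [-5/6, -1/2, 1/3]] = [[-4, 2, 0], [-5, -2, -6]].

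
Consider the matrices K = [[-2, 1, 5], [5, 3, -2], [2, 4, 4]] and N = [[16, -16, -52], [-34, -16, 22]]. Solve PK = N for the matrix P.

Since K sits to the right of P, P = NK⁻¹.
det K = 6, so K⁻¹ = [[10/3, 8/3, -17/6], [-4, -3, 7/2], [7/3, 5/3, -11/6]].
P = NK⁻¹ = [[16, -16, -52], [-34, -16, 22]] · [[10/3, 8/3, -17/6], [-4, -3, 7/2], [7/3, 5/3, -11/6]] = [[-4, 4, -6], [2, -6, 0]].

P = [[-4, 4, -6], [2, -6, 0]]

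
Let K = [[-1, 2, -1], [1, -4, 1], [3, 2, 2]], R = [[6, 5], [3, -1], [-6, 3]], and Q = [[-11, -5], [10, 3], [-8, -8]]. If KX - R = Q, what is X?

KX = Q + R = [[-5, 0], [13, 2], [-14, -5]].
K is on the left of X, so left-multiply by K⁻¹: X = K⁻¹(Q + R).
det K = -2; the adjugate gives K⁻¹ = [[5, 3, 1], [-1/2, -1/2, 0], [-7, -4, -1]].
X = K⁻¹(Q + R) = [[0, 1], [-4, -1], [-3, -3]].

X = [[0, 1], [-4, -1], [-3, -3]]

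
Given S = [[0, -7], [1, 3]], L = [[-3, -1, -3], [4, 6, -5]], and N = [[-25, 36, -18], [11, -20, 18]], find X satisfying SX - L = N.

SX = N + L = [[-28, 35, -21], [15, -14, 13]].
Left-multiplying both sides by S⁻¹ gives X = S⁻¹(N + L).
S has determinant 7; S⁻¹ = [[3/7, 1], [-1/7, 0]].
X = S⁻¹(N + L) = [[3, 1, 4], [4, -5, 3]].

X = [[3, 1, 4], [4, -5, 3]]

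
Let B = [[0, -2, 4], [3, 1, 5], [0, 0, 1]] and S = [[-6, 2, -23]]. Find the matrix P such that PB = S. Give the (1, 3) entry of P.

B is on the right of P, so right-multiply by B⁻¹: P = SB⁻¹.
det B = 6, so B⁻¹ = [[1/6, 1/3, -7/3], [-1/2, 0, 2], [0, 0, 1]].
P = SB⁻¹ = [[-6, 2, -23]] · [[1/6, 1/3, -7/3], [-1/2, 0, 2], [0, 0, 1]] = [[-2, -2, -5]].

-5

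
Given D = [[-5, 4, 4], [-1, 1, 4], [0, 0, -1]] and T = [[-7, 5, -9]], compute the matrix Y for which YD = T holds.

Y = [[2, -3, 5]]

Right-multiplying both sides by D⁻¹ gives Y = TD⁻¹.
D has determinant 1; D⁻¹ = [[-1, 4, 12], [-1, 5, 16], [0, 0, -1]].
Y = TD⁻¹ = [[-7, 5, -9]] · [[-1, 4, 12], [-1, 5, 16], [0, 0, -1]] = [[2, -3, 5]].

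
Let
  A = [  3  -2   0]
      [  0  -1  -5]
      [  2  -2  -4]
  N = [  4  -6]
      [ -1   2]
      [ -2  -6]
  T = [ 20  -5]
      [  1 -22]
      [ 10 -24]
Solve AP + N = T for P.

AP = T − N = [[16, 1], [2, -24], [12, -18]].
Since A multiplies P on the left, P = A⁻¹(T − N).
det A = 2; the adjugate gives A⁻¹ = [[-3, -4, 5], [-5, -6, 15/2], [1, 1, -3/2]].
P = A⁻¹(T − N) = [[4, 3], [-2, 4], [0, 4]].

P = [[4, 3], [-2, 4], [0, 4]]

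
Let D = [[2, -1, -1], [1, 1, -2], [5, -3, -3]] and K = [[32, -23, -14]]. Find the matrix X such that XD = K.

Since D sits to the right of X, X = KD⁻¹.
D has determinant -3; D⁻¹ = [[3, 0, -1], [7/3, 1/3, -1], [8/3, -1/3, -1]].
X = KD⁻¹ = [[32, -23, -14]] · [[3, 0, -1], [7/3, 1/3, -1], [8/3, -1/3, -1]] = [[5, -3, 5]].

X = [[5, -3, 5]]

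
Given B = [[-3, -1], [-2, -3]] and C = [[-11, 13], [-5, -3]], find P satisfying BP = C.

P = [[4, -6], [-1, 5]]

B is on the left of P, so left-multiply by B⁻¹: P = B⁻¹C.
B has determinant 7; B⁻¹ = [[-3/7, 1/7], [2/7, -3/7]].
P = B⁻¹C = [[-3/7, 1/7], [2/7, -3/7]] · [[-11, 13], [-5, -3]] = [[4, -6], [-1, 5]].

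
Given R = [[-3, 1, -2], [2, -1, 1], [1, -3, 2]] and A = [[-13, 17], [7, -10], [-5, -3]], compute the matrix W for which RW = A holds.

W = [[5, -5], [4, -2], [1, -2]]

R is on the left of W, so left-multiply by R⁻¹: W = R⁻¹A.
det R = 4, so R⁻¹ = [[1/4, 1, -1/4], [-3/4, -1, -1/4], [-5/4, -2, 1/4]].
W = R⁻¹A = [[1/4, 1, -1/4], [-3/4, -1, -1/4], [-5/4, -2, 1/4]] · [[-13, 17], [7, -10], [-5, -3]] = [[5, -5], [4, -2], [1, -2]].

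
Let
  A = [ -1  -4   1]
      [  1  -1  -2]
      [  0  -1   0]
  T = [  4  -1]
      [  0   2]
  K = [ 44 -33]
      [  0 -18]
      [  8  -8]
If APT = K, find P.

Isolating P: multiply by A⁻¹ from the left and T⁻¹ from the right, so P = A⁻¹KT⁻¹.
A has determinant 1; A⁻¹ = [[-2, -1, 9], [0, 0, -1], [-1, -1, 5]].
det T = 8, so T⁻¹ = [[1/4, 1/8], [0, 1/2]].
A⁻¹K = [[-16, 12], [-8, 8], [-4, 11]].
P = (A⁻¹K)T⁻¹ = [[-4, 4], [-2, 3], [-1, 5]].

P = [[-4, 4], [-2, 3], [-1, 5]]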